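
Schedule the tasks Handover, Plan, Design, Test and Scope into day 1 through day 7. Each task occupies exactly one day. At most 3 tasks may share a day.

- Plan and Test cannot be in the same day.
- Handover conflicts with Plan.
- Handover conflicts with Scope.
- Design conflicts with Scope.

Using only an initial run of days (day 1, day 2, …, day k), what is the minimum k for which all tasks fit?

2

With at most 3 per day and 5 tasks, at least 2 days are needed.
2 works (last occupied day: day 2): for example Handover=day 1, Scope=day 2, Design=day 1, Plan=day 2, Test=day 1.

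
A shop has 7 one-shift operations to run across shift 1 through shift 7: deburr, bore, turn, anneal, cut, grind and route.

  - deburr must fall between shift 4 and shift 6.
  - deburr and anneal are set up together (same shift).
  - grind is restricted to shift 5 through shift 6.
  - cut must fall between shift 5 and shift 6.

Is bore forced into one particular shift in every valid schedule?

bore can be shift 1 (e.g. anneal in shift 4; route in shift 1; turn in shift 1; deburr in shift 4; bore in shift 1; grind in shift 5; cut in shift 5) or shift 2 (e.g. bore in shift 2; route in shift 1; anneal in shift 4; turn in shift 1; grind in shift 5; cut in shift 5; deburr in shift 4).

No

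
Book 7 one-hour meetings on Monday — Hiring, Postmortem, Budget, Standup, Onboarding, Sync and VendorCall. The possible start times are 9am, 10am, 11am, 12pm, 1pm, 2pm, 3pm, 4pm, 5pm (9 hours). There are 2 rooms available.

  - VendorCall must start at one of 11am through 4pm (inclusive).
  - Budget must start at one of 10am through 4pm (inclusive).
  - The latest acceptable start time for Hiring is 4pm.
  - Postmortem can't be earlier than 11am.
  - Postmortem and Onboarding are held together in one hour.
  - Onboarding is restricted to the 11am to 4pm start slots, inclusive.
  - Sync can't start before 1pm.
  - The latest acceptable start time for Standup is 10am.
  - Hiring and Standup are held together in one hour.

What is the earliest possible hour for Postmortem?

Postmortem is available from 11am; Postmortem must be in the same hour as Onboarding, which can't be after 4pm, so Postmortem is at most 4pm.
Postmortem at 11am is achievable: Budget -> 10am; Hiring -> 9am; Onboarding -> 11am; Standup -> 9am; VendorCall -> 12pm; Sync -> 1pm; Postmortem -> 11am.

11am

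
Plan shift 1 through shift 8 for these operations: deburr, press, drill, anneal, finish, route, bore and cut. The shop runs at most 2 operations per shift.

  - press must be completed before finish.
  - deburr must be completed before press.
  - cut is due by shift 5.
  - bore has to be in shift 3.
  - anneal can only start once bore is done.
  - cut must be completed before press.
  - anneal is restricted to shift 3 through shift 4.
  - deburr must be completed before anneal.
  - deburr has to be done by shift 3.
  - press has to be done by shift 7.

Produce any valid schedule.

drill -> shift 2; cut -> shift 1; press -> shift 2; deburr -> shift 1; bore -> shift 3; route -> shift 4; anneal -> shift 4; finish -> shift 3

Checking: deburr(shift 1) before anneal(shift 4); bore(shift 3) before anneal(shift 4); cut(shift 1) before press(shift 2); deburr(shift 1) before press(shift 2); press(shift 2) before finish(shift 3); cut=shift 1 in [shift 1,shift 5]; deburr=shift 1 in [shift 1,shift 3]; anneal=shift 4 in [shift 3,shift 4]; bore=shift 3 in [shift 3,shift 3]; press=shift 2 in [shift 1,shift 7]; max 2 per shift (cap 2).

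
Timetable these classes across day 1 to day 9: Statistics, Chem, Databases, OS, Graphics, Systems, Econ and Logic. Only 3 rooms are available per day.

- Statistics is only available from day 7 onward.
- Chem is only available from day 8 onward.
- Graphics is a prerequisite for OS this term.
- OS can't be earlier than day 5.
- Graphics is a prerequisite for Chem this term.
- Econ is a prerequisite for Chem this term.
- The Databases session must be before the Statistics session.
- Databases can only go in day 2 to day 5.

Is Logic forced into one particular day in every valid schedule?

Logic can be day 1 (e.g. Chem -> day 8; OS -> day 5; Systems -> day 2; Statistics -> day 7; Graphics -> day 1; Databases -> day 2; Logic -> day 1; Econ -> day 1) or day 2 (e.g. Databases -> day 2; Graphics -> day 1; Logic -> day 2; Econ -> day 1; Statistics -> day 7; Chem -> day 8; OS -> day 5; Systems -> day 1).

No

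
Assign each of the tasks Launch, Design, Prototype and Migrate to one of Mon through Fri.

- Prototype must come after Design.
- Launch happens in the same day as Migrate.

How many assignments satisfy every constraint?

50

Splitting on Launch: it can be Mon (10), Tue (10), Wed (10), Thu (10), Fri (10). Listing each branch's schedules as (Design, Prototype, Migrate):
Launch=Mon: (Mon,Tue,Mon) (Mon,Wed,Mon) (Mon,Thu,Mon) (Mon,Fri,Mon) (Tue,Wed,Mon) (Tue,Thu,Mon) (Tue,Fri,Mon) (Wed,Thu,Mon) (Wed,Fri,Mon) (Thu,Fri,Mon) — 10.
Launch=Tue: (Mon,Tue,Tue) (Mon,Wed,Tue) (Mon,Thu,Tue) (Mon,Fri,Tue) (Tue,Wed,Tue) (Tue,Thu,Tue) (Tue,Fri,Tue) (Wed,Thu,Tue) (Wed,Fri,Tue) (Thu,Fri,Tue) — 10.
Launch=Wed: (Mon,Tue,Wed) (Mon,Wed,Wed) (Mon,Thu,Wed) (Mon,Fri,Wed) (Tue,Wed,Wed) (Tue,Thu,Wed) (Tue,Fri,Wed) (Wed,Thu,Wed) (Wed,Fri,Wed) (Thu,Fri,Wed) — 10.
Launch=Thu: (Mon,Tue,Thu) (Mon,Wed,Thu) (Mon,Thu,Thu) (Mon,Fri,Thu) (Tue,Wed,Thu) (Tue,Thu,Thu) (Tue,Fri,Thu) (Wed,Thu,Thu) (Wed,Fri,Thu) (Thu,Fri,Thu) — 10.
Launch=Fri: (Mon,Tue,Fri) (Mon,Wed,Fri) (Mon,Thu,Fri) (Mon,Fri,Fri) (Tue,Wed,Fri) (Tue,Thu,Fri) (Tue,Fri,Fri) (Wed,Thu,Fri) (Wed,Fri,Fri) (Thu,Fri,Fri) — 10.
Summing: 10 + 10 + 10 + 10 + 10 = 50.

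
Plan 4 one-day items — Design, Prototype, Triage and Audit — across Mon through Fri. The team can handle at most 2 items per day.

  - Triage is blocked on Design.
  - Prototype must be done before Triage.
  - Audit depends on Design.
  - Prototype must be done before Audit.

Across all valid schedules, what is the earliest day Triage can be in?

Tue

Precedence pushes Triage to at least Tue.
Triage at Tue is achievable: Design in Mon; Triage in Tue; Prototype in Mon; Audit in Tue.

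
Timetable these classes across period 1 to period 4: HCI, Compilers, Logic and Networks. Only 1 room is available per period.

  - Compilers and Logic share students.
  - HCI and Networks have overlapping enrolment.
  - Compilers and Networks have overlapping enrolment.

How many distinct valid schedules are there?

Splitting on HCI: it can be period 1 (6), period 2 (6), period 3 (6), period 4 (6). Listing each branch's schedules as (Compilers, Logic, Networks) by period number:
HCI=period 1: (2,3,4) (2,4,3) (3,2,4) (3,4,2) (4,2,3) (4,3,2) — 6.
HCI=period 2: (1,3,4) (1,4,3) (3,1,4) (3,4,1) (4,1,3) (4,3,1) — 6.
HCI=period 3: (1,2,4) (1,4,2) (2,1,4) (2,4,1) (4,1,2) (4,2,1) — 6.
HCI=period 4: (1,2,3) (1,3,2) (2,1,3) (2,3,1) (3,1,2) (3,2,1) — 6.
Summing: 6 + 6 + 6 + 6 = 24.

24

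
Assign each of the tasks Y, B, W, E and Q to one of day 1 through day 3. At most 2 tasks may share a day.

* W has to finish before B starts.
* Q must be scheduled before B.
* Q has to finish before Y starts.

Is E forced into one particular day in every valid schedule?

No

E can be day 1 (e.g. W -> day 2; B -> day 3; Q -> day 1; Y -> day 2; E -> day 1) or day 2 (e.g. Y=day 3; E=day 2; B=day 2; W=day 1; Q=day 1).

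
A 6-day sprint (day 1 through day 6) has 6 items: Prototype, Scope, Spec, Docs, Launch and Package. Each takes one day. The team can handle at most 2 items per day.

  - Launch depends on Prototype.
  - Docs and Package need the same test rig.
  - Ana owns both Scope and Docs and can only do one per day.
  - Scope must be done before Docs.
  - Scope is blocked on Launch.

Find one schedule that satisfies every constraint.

Package -> day 2, Spec -> day 1, Docs -> day 4, Prototype -> day 1, Scope -> day 3, Launch -> day 2

Checking: Launch(day 2) before Scope(day 3); Scope(day 3) before Docs(day 4); Prototype(day 1) before Launch(day 2); Docs(day 4) != Package(day 2); Scope(day 3) != Docs(day 4); max 2 per day (cap 2).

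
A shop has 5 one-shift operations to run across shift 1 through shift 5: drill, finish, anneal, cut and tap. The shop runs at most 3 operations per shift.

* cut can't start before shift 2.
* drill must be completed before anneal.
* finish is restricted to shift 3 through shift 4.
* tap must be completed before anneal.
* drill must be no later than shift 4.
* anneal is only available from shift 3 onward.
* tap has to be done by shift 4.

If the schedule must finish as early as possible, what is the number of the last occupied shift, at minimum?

3

The precedence chain requires at least 2 distinct shifts.
With at most 3 per shift and 5 operations, at least 2 shifts are needed.
finish can't be placed before shift 3, so the schedule must run through at least shift 3.
3 works (last occupied shift: shift 3): for example anneal=shift 3, drill=shift 1, cut=shift 2, tap=shift 1, finish=shift 3.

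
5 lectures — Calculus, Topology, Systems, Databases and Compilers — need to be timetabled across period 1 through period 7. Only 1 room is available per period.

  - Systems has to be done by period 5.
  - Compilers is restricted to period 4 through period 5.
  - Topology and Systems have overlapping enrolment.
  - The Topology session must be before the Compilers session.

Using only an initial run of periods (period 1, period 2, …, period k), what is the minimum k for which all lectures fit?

5 periods

The precedence chain requires at least 2 distinct periods.
With at most 1 per period and 5 lectures, at least 5 periods are needed.
Compilers can't be placed before period 4, so the schedule must run through at least period 4.
5 works (last occupied period: period 5): for example Systems in period 3, Calculus in period 2, Databases in period 5, Topology in period 1, Compilers in period 4.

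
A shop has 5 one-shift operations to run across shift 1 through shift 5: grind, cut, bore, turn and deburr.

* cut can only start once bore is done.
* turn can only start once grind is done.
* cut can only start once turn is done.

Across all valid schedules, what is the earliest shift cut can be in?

shift 3

Precedence pushes cut to at least shift 3.
cut at shift 3 is achievable: cut=shift 3, deburr=shift 1, grind=shift 1, bore=shift 1, turn=shift 2.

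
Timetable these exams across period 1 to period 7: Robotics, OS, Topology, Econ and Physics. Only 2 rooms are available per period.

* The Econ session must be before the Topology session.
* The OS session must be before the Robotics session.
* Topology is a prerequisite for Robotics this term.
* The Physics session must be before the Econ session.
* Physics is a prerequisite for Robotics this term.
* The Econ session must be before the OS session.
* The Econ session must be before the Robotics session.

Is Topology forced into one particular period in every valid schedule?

No

Topology can be period 3 (e.g. Physics -> period 1, OS -> period 3, Robotics -> period 4, Econ -> period 2, Topology -> period 3) or period 4 (e.g. Econ in period 2, Topology in period 4, OS in period 3, Physics in period 1, Robotics in period 5).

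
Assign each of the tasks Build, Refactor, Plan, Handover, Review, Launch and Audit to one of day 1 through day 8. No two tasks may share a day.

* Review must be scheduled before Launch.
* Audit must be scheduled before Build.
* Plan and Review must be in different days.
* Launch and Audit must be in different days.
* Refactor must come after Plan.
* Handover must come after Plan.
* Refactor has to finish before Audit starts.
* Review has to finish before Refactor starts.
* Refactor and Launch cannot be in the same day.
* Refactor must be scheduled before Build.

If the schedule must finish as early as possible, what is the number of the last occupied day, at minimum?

The precedence chain requires at least 4 distinct days.
With at most 1 per day and 7 tasks, at least 7 days are needed.
7 works (last occupied day: day 7): for example Handover=day 6; Review=day 2; Plan=day 1; Refactor=day 3; Launch=day 7; Audit=day 4; Build=day 5.

day 7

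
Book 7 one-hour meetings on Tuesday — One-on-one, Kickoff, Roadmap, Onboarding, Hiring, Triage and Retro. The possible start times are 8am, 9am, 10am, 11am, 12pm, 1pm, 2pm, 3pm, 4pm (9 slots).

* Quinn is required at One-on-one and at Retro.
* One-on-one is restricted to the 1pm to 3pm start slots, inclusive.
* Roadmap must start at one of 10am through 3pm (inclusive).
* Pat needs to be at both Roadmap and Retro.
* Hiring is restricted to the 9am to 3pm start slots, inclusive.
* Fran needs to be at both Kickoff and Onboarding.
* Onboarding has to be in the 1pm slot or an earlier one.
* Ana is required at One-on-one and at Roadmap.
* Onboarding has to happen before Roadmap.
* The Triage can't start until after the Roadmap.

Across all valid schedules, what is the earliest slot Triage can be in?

Precedence pushes Triage to at least 11am.
Triage at 11am is achievable: Hiring=9am; Roadmap=10am; One-on-one=1pm; Triage=11am; Kickoff=9am; Retro=8am; Onboarding=8am.

11am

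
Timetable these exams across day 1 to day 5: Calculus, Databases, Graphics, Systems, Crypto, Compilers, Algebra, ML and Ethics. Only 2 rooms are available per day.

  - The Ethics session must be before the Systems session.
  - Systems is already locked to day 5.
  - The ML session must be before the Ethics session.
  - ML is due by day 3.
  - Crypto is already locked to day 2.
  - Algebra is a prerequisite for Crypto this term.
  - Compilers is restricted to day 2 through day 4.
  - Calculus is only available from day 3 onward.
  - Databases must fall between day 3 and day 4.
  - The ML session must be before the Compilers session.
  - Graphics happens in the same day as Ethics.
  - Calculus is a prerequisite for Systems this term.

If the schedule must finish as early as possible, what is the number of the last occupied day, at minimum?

The precedence chain requires at least 3 distinct days.
With at most 2 per day and 9 exams, at least 5 days are needed.
Systems can't be placed before day 5, so the schedule must run through at least day 5.
5 works (last occupied day: day 5): for example Ethics=day 4, Crypto=day 2, Systems=day 5, Calculus=day 3, Algebra=day 1, Compilers=day 2, Databases=day 3, Graphics=day 4, ML=day 1.

5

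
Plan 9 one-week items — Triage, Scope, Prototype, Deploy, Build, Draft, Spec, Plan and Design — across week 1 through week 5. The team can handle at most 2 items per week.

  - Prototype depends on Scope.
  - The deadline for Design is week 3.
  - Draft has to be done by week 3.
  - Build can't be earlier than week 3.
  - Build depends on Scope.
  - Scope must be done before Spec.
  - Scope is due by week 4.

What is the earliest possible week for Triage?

week 1

Triage at week 1 is achievable: Deploy -> week 4; Design -> week 2; Plan -> week 5; Prototype -> week 3; Scope -> week 2; Triage -> week 1; Build -> week 3; Draft -> week 1; Spec -> week 4.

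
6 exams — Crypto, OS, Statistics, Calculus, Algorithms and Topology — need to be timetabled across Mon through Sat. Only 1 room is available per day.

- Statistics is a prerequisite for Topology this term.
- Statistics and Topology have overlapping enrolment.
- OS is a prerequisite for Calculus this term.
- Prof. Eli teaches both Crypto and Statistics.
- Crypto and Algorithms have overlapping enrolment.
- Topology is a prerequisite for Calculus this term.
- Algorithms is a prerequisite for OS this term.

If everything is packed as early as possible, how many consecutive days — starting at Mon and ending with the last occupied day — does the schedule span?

The precedence chain requires at least 3 distinct days.
With at most 1 per day and 6 exams, at least 6 days are needed.
6 works (last occupied day: Sat): for example Topology in Thu; OS in Tue; Algorithms in Mon; Crypto in Sat; Calculus in Fri; Statistics in Wed.

6 days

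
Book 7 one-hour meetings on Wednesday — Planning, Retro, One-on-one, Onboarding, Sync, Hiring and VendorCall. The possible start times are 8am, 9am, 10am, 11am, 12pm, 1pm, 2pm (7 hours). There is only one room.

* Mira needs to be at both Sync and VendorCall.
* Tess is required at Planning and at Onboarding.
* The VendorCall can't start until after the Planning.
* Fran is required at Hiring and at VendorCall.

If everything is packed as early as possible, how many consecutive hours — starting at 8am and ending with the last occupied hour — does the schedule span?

7

The precedence chain requires at least 2 distinct hours.
With at most 1 per hour and 7 meetings, at least 7 hours are needed.
7 works (last occupied hour: 2pm): for example VendorCall -> 9am, Planning -> 8am, One-on-one -> 11am, Onboarding -> 12pm, Retro -> 10am, Hiring -> 2pm, Sync -> 1pm.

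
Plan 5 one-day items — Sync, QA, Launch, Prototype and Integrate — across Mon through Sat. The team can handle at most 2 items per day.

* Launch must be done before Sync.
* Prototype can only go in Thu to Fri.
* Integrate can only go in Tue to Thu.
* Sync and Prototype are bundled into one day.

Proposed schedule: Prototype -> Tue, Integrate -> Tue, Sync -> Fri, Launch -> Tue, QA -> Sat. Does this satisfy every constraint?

No — it violates: Prototype can only go in Thu to Fri

Sync and Prototype are bundled into one day — violated.
Launch must be done before Sync — holds.
Prototype can only go in Thu to Fri — violated.
The team can handle at most 2 items per day — violated.
Integrate can only go in Tue to Thu — holds.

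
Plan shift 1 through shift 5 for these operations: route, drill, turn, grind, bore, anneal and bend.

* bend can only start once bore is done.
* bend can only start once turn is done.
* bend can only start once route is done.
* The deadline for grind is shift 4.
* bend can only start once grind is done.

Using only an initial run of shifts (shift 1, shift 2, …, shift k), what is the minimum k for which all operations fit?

2

The precedence chain requires at least 2 distinct shifts.
2 works (last occupied shift: shift 2): for example drill=shift 1; route=shift 1; grind=shift 1; anneal=shift 1; bend=shift 2; turn=shift 1; bore=shift 1.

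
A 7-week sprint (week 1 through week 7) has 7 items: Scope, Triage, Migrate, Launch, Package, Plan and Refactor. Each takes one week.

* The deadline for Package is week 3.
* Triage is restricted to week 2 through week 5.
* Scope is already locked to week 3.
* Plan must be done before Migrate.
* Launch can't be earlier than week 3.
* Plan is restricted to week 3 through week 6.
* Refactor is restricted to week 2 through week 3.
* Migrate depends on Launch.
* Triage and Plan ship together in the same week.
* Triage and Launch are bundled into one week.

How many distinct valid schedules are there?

Splitting on Triage: it can be week 3 (24), week 4 (18), week 5 (12). Listing each branch's schedules as (Scope, Migrate, Launch, Package, Plan, Refactor) by week number:
Triage=week 3: (3,4,3,1,3,2) (3,4,3,1,3,3) (3,4,3,2,3,2) (3,4,3,2,3,3) (3,4,3,3,3,2) (3,4,3,3,3,3) (3,5,3,1,3,2) (3,5,3,1,3,3) (3,5,3,2,3,2) (3,5,3,2,3,3) (3,5,3,3,3,2) (3,5,3,3,3,3) (3,6,3,1,3,2) (3,6,3,1,3,3) (3,6,3,2,3,2) (3,6,3,2,3,3) (3,6,3,3,3,2) (3,6,3,3,3,3) (3,7,3,1,3,2) (3,7,3,1,3,3) (3,7,3,2,3,2) (3,7,3,2,3,3) (3,7,3,3,3,2) (3,7,3,3,3,3) — 24.
Triage=week 4: (3,5,4,1,4,2) (3,5,4,1,4,3) (3,5,4,2,4,2) (3,5,4,2,4,3) (3,5,4,3,4,2) (3,5,4,3,4,3) (3,6,4,1,4,2) (3,6,4,1,4,3) (3,6,4,2,4,2) (3,6,4,2,4,3) (3,6,4,3,4,2) (3,6,4,3,4,3) (3,7,4,1,4,2) (3,7,4,1,4,3) (3,7,4,2,4,2) (3,7,4,2,4,3) (3,7,4,3,4,2) (3,7,4,3,4,3) — 18.
Triage=week 5: (3,6,5,1,5,2) (3,6,5,1,5,3) (3,6,5,2,5,2) (3,6,5,2,5,3) (3,6,5,3,5,2) (3,6,5,3,5,3) (3,7,5,1,5,2) (3,7,5,1,5,3) (3,7,5,2,5,2) (3,7,5,2,5,3) (3,7,5,3,5,2) (3,7,5,3,5,3) — 12.
Summing: 24 + 18 + 12 = 54.

54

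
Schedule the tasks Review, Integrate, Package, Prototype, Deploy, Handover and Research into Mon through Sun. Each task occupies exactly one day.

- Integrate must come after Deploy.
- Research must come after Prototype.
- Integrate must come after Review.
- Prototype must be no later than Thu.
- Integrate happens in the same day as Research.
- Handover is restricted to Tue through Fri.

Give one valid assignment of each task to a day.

Review in Mon; Package in Mon; Research in Tue; Prototype in Mon; Integrate in Tue; Handover in Tue; Deploy in Mon

Checking: Deploy(Mon) before Integrate(Tue); Review(Mon) before Integrate(Tue); Prototype(Mon) before Research(Tue); Integrate = Research = Tue; Prototype=Mon in [Mon,Thu]; Handover=Tue in [Tue,Fri].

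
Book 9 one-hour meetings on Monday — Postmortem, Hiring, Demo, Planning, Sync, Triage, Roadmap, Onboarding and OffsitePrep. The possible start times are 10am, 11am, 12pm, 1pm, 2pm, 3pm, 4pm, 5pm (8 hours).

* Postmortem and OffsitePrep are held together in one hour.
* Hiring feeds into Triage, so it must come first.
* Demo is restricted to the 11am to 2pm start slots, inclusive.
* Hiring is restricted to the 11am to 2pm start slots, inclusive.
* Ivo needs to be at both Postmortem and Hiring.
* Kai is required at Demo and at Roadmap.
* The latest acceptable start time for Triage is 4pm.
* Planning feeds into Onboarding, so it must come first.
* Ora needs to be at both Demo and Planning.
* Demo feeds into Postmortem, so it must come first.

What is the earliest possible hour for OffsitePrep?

12pm

OffsitePrep must be in the same hour as Postmortem, which can't be before 12pm, so OffsitePrep is at least 12pm.
OffsitePrep at 12pm is achievable: Hiring=11am, Sync=10am, OffsitePrep=12pm, Onboarding=11am, Demo=11am, Planning=10am, Roadmap=10am, Triage=12pm, Postmortem=12pm.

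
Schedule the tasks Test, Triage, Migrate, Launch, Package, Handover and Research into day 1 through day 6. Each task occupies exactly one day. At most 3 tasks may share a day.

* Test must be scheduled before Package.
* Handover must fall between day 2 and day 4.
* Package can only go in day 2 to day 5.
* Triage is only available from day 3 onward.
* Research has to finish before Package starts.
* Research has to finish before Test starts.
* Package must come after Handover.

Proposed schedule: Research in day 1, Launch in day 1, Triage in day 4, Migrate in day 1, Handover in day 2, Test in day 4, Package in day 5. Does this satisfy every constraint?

Valid

Package can only go in day 2 to day 5 — holds.
Test must be scheduled before Package — holds.
At most 3 tasks may share a day — holds.
Handover must fall between day 2 and day 4 — holds.
Triage is only available from day 3 onward — holds.
Research has to finish before Test starts — holds.
Package must come after Handover — holds.
Research has to finish before Package starts — holds.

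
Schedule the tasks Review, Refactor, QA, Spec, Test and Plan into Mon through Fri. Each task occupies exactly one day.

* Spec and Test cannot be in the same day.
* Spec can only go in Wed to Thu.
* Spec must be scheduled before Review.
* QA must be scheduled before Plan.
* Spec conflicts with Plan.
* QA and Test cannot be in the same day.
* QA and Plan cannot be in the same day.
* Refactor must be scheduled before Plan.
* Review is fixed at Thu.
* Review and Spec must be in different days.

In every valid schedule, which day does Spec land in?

Spec's window is Wed–Thu.
Review is fixed at Thu, and Spec can't share a day with Review.
So Spec must be Wed.

Wed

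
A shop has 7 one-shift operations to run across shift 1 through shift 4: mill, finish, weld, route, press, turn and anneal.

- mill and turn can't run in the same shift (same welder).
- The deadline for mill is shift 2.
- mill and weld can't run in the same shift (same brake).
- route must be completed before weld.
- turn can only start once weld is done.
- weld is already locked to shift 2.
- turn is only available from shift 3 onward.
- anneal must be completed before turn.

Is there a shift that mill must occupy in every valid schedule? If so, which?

shift 1

mill's window is shift 1–shift 2.
weld is fixed at shift 2, and mill can't share a shift with weld.
So mill must be shift 1.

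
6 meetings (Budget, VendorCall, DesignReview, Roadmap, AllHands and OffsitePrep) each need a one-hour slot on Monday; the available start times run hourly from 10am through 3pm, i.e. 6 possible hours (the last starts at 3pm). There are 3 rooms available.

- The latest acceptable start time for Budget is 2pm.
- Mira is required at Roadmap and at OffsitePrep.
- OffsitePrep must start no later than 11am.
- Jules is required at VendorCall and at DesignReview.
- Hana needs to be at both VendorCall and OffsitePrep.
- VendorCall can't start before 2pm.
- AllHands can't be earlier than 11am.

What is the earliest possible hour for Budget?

10am

Budget's own window allows nothing later than 2pm.
Budget at 10am is achievable: Budget in 10am; DesignReview in 10am; AllHands in 11am; Roadmap in 11am; OffsitePrep in 10am; VendorCall in 2pm.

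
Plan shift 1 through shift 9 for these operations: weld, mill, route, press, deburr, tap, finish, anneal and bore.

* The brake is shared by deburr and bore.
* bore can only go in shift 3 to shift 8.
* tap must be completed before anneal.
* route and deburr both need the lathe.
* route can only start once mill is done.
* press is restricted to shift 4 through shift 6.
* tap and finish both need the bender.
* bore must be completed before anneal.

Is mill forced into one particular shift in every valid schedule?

mill can be shift 1 (e.g. weld -> shift 1; press -> shift 4; route -> shift 2; finish -> shift 2; mill -> shift 1; tap -> shift 1; bore -> shift 3; anneal -> shift 4; deburr -> shift 1) or shift 2 (e.g. mill=shift 2; weld=shift 1; tap=shift 1; bore=shift 3; route=shift 3; press=shift 4; anneal=shift 4; deburr=shift 1; finish=shift 2).

No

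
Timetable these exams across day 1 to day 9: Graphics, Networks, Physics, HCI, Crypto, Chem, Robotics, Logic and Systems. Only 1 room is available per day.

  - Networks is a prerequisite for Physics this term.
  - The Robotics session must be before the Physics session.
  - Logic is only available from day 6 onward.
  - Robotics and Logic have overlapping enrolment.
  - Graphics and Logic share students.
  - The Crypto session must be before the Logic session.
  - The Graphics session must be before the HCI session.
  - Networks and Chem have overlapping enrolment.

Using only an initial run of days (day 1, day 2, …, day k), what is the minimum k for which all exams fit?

The precedence chain requires at least 2 distinct days.
With at most 1 per day and 9 exams, at least 9 days are needed.
Logic can't be placed before day 6, so the schedule must run through at least day 6.
9 works (last occupied day: day 9): for example Physics=day 3, HCI=day 7, Crypto=day 5, Networks=day 1, Systems=day 9, Robotics=day 2, Logic=day 6, Chem=day 8, Graphics=day 4.

9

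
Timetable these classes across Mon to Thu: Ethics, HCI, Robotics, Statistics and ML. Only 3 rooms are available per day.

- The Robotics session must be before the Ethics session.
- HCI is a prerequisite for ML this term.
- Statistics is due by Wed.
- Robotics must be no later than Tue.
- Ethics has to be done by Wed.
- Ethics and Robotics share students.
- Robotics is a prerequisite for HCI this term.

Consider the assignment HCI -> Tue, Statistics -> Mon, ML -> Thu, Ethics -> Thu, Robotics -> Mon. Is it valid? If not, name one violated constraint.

No. Ethics has to be done by Wed is not satisfied.

Ethics has to be done by Wed — violated.
Ethics and Robotics share students — holds.
HCI is a prerequisite for ML this term — holds.
Robotics is a prerequisite for HCI this term — holds.
The Robotics session must be before the Ethics session — holds.
Only 3 rooms are available per day — holds.
Robotics must be no later than Tue — holds.
Statistics is due by Wed — holds.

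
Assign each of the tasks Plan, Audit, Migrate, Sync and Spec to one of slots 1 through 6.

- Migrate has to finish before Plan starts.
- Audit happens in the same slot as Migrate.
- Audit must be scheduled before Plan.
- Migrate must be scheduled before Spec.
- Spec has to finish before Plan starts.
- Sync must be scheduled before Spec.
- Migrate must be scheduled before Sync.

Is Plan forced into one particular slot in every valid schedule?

Plan can be 4 (e.g. Plan -> 4, Migrate -> 1, Sync -> 2, Audit -> 1, Spec -> 3) or 5 (e.g. Plan=5, Migrate=1, Audit=1, Sync=2, Spec=3).

No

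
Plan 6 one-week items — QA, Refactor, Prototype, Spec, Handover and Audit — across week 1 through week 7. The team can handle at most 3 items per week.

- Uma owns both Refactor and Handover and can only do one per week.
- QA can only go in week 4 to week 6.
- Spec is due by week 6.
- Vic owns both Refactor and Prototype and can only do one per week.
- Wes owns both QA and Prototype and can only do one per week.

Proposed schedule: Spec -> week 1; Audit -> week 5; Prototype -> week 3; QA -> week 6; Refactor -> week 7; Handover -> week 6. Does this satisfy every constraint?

Yes

Uma owns both Refactor and Handover and can only do one per week — holds.
Spec is due by week 6 — holds.
The team can handle at most 3 items per week — holds.
Vic owns both Refactor and Prototype and can only do one per week — holds.
QA can only go in week 4 to week 6 — holds.
Wes owns both QA and Prototype and can only do one per week — holds.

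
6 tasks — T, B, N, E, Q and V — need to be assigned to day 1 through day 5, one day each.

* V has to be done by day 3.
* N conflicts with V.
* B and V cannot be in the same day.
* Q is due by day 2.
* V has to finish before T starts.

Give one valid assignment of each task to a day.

T -> day 2, Q -> day 1, N -> day 2, B -> day 2, E -> day 1, V -> day 1

Checking: V(day 1) before T(day 2); N(day 2) != V(day 1); B(day 2) != V(day 1); Q=day 1 in [day 1,day 2]; V=day 1 in [day 1,day 3].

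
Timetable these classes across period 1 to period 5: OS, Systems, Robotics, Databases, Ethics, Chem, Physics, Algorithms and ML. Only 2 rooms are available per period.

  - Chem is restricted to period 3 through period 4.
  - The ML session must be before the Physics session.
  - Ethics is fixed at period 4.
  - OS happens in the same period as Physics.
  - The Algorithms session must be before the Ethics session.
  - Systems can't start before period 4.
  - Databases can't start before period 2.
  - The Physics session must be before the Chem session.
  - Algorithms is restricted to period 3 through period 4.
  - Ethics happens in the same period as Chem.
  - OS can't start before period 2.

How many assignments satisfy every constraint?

4

Enumerating: Chem=period 4, Algorithms=period 3, Systems=period 5, ML=period 1, OS=period 2, Robotics=period 1, Ethics=period 4, Databases=period 3, Physics=period 2 | Robotics -> period 5; OS -> period 2; Databases -> period 3; ML -> period 1; Algorithms -> period 3; Chem -> period 4; Ethics -> period 4; Systems -> period 5; Physics -> period 2 | OS -> period 2; Physics -> period 2; Databases -> period 5; Algorithms -> period 3; ML -> period 1; Chem -> period 4; Robotics -> period 1; Ethics -> period 4; Systems -> period 5 | ML in period 1; Robotics in period 3; Databases in period 5; Ethics in period 4; Chem in period 4; OS in period 2; Algorithms in period 3; Physics in period 2; Systems in period 5.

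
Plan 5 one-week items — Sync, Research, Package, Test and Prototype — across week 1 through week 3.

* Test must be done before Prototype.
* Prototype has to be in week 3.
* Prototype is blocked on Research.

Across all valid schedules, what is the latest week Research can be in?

week 2

Downstream work caps Research at week 2.
Research at week 2 is achievable: Research in week 2; Sync in week 1; Prototype in week 3; Package in week 1; Test in week 1.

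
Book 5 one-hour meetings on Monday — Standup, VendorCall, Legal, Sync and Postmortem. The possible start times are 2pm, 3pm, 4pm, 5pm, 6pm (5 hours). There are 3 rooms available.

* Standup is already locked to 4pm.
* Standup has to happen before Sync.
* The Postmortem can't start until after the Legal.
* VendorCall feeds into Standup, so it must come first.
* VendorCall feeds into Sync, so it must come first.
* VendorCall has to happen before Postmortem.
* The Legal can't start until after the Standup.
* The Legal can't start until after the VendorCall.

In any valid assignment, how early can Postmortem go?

6pm

Precedence pushes Postmortem to at least 6pm.
Postmortem at 6pm is achievable: Postmortem in 6pm; Sync in 5pm; Legal in 5pm; Standup in 4pm; VendorCall in 2pm.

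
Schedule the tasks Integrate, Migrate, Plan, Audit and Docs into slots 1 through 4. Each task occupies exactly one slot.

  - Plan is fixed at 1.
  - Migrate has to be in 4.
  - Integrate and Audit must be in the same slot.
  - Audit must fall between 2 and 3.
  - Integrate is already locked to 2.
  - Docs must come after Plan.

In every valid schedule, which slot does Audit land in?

Audit is available from 2; Audit's own window allows nothing later than 3; Audit must be in the same slot as Integrate, which can't be after 2, so Audit is at most 2.
So Audit is pinned to 2.

2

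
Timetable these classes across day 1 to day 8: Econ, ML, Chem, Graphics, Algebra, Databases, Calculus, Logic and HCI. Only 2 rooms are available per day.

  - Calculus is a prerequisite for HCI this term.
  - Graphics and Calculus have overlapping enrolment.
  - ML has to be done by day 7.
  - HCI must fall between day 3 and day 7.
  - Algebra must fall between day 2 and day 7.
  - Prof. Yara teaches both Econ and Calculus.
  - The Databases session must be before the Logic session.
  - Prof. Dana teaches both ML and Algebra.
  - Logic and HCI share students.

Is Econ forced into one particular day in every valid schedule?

No

Econ can be day 1 (e.g. Databases in day 3; ML in day 1; Logic in day 4; Algebra in day 2; HCI in day 3; Chem in day 4; Graphics in day 5; Econ in day 1; Calculus in day 2) or day 2 (e.g. HCI -> day 3, Chem -> day 4, Graphics -> day 5, ML -> day 1, Algebra -> day 2, Calculus -> day 1, Logic -> day 4, Databases -> day 3, Econ -> day 2).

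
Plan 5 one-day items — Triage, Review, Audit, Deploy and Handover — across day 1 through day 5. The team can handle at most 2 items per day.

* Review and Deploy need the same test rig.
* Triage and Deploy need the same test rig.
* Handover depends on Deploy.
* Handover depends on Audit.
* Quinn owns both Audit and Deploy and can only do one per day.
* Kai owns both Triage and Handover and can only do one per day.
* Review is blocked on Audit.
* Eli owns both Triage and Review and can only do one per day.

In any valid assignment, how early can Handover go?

Precedence pushes Handover to at least day 2.
Handover at day 3 is achievable: Review -> day 3; Handover -> day 3; Deploy -> day 2; Triage -> day 1; Audit -> day 1.
Nothing earlier works — the conflict and capacity constraints rule out every day before day 3.

day 3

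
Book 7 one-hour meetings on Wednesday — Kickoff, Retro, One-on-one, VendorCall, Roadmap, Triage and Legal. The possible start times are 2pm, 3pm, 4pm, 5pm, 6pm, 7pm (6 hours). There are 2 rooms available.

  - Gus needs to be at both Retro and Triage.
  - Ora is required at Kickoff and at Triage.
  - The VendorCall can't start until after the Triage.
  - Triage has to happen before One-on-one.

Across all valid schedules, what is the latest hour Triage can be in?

Downstream work caps Triage at 6pm.
Triage at 6pm is achievable: VendorCall=7pm, Retro=2pm, Kickoff=2pm, Legal=3pm, Roadmap=3pm, One-on-one=7pm, Triage=6pm.

6pm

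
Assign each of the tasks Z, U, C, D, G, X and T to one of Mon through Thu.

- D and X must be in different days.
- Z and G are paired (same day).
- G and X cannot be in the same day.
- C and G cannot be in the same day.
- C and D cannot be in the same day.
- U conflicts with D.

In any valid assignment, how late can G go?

G at Thu is achievable: C -> Mon; G -> Thu; D -> Tue; T -> Mon; Z -> Thu; X -> Mon; U -> Mon.

Thu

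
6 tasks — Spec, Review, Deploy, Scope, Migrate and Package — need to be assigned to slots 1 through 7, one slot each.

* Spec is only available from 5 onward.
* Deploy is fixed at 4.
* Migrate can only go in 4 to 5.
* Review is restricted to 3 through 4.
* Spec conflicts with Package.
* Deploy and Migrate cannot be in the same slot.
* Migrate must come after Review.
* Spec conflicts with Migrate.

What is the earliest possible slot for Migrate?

5

Migrate is available from 4; Migrate's own window allows nothing later than 5.
Migrate at 5 is achievable: Spec -> 6, Migrate -> 5, Scope -> 1, Package -> 1, Review -> 3, Deploy -> 4.
Nothing earlier works — the conflict constraints rule out every slot before 5.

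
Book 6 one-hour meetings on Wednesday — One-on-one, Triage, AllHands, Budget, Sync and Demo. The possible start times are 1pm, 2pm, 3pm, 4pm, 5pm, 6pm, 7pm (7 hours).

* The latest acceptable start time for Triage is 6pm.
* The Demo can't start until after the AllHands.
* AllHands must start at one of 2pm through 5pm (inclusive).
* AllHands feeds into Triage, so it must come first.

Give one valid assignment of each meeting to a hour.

Triage=3pm, Demo=3pm, AllHands=2pm, Sync=1pm, Budget=1pm, One-on-one=1pm

Checking: AllHands(2pm) before Demo(3pm); AllHands(2pm) before Triage(3pm); AllHands=2pm in [2pm,5pm]; Triage=3pm in [1pm,6pm].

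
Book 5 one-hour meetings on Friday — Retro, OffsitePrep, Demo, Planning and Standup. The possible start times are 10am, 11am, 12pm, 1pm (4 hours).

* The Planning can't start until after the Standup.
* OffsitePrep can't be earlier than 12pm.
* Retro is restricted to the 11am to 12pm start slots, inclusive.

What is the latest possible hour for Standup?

Downstream work caps Standup at 12pm.
Standup at 12pm is achievable: OffsitePrep in 12pm; Retro in 11am; Standup in 12pm; Demo in 10am; Planning in 1pm.

12pm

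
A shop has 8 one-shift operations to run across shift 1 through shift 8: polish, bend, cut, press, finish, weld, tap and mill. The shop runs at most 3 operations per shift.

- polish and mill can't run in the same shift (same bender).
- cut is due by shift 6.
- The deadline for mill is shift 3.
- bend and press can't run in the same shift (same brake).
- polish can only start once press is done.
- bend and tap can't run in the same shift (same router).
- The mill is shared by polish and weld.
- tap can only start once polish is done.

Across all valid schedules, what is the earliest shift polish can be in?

Precedence pushes polish to at least shift 2; downstream work caps polish at shift 7.
polish at shift 2 is achievable: tap=shift 3, bend=shift 2, mill=shift 1, weld=shift 3, polish=shift 2, cut=shift 1, press=shift 1, finish=shift 2.

shift 2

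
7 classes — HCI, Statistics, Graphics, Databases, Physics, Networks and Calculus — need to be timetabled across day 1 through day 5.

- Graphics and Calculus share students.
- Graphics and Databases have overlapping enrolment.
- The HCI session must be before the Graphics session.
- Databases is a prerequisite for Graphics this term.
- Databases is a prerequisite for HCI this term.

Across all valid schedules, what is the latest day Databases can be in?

day 3

Downstream work caps Databases at day 3.
Databases at day 3 is achievable: HCI=day 4; Calculus=day 1; Graphics=day 5; Physics=day 1; Networks=day 1; Statistics=day 1; Databases=day 3.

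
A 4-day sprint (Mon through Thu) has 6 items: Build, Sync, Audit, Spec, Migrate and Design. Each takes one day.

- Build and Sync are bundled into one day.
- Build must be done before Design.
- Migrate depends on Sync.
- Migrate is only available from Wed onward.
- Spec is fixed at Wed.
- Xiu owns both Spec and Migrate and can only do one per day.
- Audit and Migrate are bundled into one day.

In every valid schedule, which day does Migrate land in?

Thu

Migrate's window is Wed–Thu.
Spec is fixed at Wed, and Migrate can't share a day with Spec.
So Migrate must be Thu.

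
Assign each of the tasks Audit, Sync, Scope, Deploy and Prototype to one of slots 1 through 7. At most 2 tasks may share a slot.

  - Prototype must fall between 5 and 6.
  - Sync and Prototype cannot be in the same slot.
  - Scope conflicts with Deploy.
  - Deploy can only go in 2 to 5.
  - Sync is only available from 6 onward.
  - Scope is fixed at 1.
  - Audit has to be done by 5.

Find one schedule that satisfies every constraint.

Sync in 6, Scope in 1, Prototype in 5, Deploy in 2, Audit in 1

Checking: Scope(1) != Deploy(2); Sync(6) != Prototype(5); Sync=6 in [6,7]; Audit=1 in [1,5]; Scope=1 in [1,1]; Prototype=5 in [5,6]; Deploy=2 in [2,5]; max 2 per slot (cap 2).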